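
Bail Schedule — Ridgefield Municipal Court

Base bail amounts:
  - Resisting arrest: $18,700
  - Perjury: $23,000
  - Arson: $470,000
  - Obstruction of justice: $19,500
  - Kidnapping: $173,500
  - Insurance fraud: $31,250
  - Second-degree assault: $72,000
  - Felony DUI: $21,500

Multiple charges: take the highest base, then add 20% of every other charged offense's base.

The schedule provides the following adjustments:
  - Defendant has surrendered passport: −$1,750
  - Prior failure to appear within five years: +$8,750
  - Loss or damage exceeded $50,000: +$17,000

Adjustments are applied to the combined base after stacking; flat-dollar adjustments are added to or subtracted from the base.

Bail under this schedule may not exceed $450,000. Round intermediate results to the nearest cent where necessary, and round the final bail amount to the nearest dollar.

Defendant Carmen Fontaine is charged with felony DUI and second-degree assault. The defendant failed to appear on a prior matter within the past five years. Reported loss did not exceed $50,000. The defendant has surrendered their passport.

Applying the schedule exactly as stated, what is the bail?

Base amounts from the schedule: felony DUI $21,500; second-degree assault $72,000.
Stacking rule: highest base plus 20% of each additional charge. Highest is second-degree assault at $72,000. Additional: $21,500 × 20% = $4,300. Combined base = $72,000 + $4,300 = $76,300.
Defendant has surrendered passport (−$1,750 flat): $76,300 − $1,750 = $74,550.
Prior failure to appear within five years (+$8,750 flat): $74,550 + $8,750 = $83,300.
$83,300 is within the $450,000 maximum.

$83,300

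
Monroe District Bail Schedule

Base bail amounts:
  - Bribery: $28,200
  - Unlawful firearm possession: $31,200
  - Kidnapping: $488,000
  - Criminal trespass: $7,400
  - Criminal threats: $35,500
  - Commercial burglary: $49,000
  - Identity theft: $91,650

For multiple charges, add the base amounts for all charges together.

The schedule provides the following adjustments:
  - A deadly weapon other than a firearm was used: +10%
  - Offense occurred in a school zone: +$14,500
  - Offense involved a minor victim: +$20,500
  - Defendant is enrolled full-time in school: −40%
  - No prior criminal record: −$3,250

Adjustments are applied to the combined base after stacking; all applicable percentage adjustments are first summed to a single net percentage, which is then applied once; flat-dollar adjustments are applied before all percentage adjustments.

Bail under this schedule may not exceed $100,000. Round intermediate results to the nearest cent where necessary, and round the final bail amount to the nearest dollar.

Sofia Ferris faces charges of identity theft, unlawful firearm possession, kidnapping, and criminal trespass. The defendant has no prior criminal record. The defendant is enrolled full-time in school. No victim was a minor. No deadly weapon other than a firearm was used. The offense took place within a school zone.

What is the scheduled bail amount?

Base amounts from the schedule: identity theft $91,650; unlawful firearm possession $31,200; kidnapping $488,000; criminal trespass $7,400.
Stacking rule: sum of all bases. $91,650 + $31,200 + $488,000 + $7,400 = $618,250.
Offense occurred in a school zone (+$14,500 flat): $618,250 + $14,500 = $632,750.
No prior criminal record (−$3,250 flat): $632,750 − $3,250 = $629,500.
Defendant is enrolled full-time in school (−40%): $629,500 × 0.6 = $377,700.
Result $377,700 exceeds the maximum of $100,000; bail is capped at $100,000.

$100,000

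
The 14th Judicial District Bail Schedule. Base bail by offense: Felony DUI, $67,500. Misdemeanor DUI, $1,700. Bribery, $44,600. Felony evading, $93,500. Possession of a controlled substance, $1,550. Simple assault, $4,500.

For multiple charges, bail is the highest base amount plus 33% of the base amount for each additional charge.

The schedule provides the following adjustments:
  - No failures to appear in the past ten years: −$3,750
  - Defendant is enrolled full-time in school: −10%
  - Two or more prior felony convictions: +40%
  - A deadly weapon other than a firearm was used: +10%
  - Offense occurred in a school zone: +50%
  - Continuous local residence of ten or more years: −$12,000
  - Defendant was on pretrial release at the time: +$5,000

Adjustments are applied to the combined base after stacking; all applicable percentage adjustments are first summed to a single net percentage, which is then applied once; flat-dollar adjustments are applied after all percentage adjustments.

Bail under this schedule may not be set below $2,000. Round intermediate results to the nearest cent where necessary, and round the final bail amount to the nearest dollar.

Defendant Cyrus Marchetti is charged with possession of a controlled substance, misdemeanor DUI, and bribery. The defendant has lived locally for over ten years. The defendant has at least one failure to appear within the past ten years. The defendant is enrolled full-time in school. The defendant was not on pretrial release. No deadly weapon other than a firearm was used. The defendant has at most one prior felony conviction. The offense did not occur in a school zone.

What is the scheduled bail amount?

$29,105

Base amounts from the schedule: possession of a controlled substance $1,550; misdemeanor DUI $1,700; bribery $44,600.
Stacking rule: highest base plus 33% of each additional charge. Highest is bribery at $44,600. Additional: $1,550 × 33% = $511.50; $1,700 × 33% = $561. Combined base = $44,600 + $1,072.50 = $45,672.50.
Defendant is enrolled full-time in school (−10%): $45,672.50 × 0.9 = $41,105.25.
Continuous local residence of ten or more years (−$12,000 flat): $41,105.25 − $12,000 = $29,105.25.
$29,105.25 is at or above the $2,000 minimum.
Rounded to the nearest dollar: $29,105.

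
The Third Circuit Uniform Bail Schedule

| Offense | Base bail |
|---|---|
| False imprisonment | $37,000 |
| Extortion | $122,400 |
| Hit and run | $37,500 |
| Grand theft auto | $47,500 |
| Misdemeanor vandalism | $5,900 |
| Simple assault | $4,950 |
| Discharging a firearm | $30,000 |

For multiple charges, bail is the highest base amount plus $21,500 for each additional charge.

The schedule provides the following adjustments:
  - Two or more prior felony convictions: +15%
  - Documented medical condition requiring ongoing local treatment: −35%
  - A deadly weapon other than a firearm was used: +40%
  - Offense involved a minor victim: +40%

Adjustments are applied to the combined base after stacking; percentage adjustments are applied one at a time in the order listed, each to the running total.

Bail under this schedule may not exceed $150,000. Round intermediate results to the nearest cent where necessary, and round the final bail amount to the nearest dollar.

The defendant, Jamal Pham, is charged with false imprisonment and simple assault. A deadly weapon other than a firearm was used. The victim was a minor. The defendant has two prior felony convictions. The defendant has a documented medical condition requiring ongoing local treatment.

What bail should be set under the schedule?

Base amounts from the schedule: false imprisonment $37,000; simple assault $4,950.
Stacking rule: highest base plus $21,500 per additional charge. Highest is false imprisonment at $37,000; 1 additional charge → +$21,500. Combined base = $58,500.
Two or more prior felony convictions (+15%): $58,500 × 1.15 = $67,275.
Documented medical condition requiring ongoing local treatment (−35%): $67,275 × 0.65 = $43,728.75.
A deadly weapon other than a firearm was used (+40%): $43,728.75 × 1.4 = $61,220.25.
Offense involved a minor victim (+40%): $61,220.25 × 1.4 = $85,708.35.
$85,708.35 is within the $150,000 maximum.
Rounded to the nearest dollar: $85,708.

$85,708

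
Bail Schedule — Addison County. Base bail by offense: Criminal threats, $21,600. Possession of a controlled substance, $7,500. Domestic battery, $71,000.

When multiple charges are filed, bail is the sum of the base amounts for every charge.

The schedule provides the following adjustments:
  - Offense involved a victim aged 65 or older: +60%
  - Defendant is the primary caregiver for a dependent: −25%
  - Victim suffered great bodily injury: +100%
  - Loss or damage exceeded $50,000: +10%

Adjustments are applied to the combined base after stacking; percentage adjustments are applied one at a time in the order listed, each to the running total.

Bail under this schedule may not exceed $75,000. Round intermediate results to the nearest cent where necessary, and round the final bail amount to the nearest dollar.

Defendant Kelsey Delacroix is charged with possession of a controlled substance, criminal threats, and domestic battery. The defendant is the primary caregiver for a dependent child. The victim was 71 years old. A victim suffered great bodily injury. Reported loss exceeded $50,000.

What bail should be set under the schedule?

Base amounts from the schedule: possession of a controlled substance $7,500; criminal threats $21,600; domestic battery $71,000.
Stacking rule: sum of all bases. $7,500 + $21,600 + $71,000 = $100,100.
Offense involved a victim aged 65 or older (+60%): $100,100 × 1.6 = $160,160.
Defendant is the primary caregiver for a dependent (−25%): $160,160 × 0.75 = $120,120.
Victim suffered great bodily injury (+100%): $120,120 × 2 = $240,240.
Loss or damage exceeded $50,000 (+10%): $240,240 × 1.1 = $264,264.
Result $264,264 exceeds the maximum of $75,000; bail is capped at $75,000.

$75,000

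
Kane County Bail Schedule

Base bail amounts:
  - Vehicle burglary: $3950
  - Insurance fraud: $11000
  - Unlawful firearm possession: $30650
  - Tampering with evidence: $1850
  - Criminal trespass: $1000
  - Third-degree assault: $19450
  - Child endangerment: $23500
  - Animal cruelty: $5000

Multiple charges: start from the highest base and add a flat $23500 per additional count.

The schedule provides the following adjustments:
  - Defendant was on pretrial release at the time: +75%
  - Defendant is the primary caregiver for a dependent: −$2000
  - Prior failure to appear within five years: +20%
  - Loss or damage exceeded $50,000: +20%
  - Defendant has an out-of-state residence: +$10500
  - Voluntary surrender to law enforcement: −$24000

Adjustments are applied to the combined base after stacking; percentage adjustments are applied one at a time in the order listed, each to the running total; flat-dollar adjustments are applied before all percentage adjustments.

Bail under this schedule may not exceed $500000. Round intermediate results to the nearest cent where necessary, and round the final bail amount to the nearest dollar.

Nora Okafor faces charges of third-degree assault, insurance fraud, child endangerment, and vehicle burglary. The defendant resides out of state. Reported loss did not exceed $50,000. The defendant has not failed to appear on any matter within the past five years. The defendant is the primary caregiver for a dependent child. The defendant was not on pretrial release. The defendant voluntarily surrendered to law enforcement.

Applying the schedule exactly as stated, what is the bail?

$78500

Base amounts from the schedule: third-degree assault $19450; insurance fraud $11000; child endangerment $23500; vehicle burglary $3950.
Stacking rule: highest base plus $23500 per additional charge. Highest is child endangerment at $23500; 3 additional charges → +$70500. Combined base = $94000.
Defendant is the primary caregiver for a dependent (−$2000 flat): $94000 − $2000 = $92000.
Defendant has an out-of-state residence (+$10500 flat): $92000 + $10500 = $102500.
Voluntary surrender to law enforcement (−$24000 flat): $102500 − $24000 = $78500.
$78500 is within the $500000 maximum.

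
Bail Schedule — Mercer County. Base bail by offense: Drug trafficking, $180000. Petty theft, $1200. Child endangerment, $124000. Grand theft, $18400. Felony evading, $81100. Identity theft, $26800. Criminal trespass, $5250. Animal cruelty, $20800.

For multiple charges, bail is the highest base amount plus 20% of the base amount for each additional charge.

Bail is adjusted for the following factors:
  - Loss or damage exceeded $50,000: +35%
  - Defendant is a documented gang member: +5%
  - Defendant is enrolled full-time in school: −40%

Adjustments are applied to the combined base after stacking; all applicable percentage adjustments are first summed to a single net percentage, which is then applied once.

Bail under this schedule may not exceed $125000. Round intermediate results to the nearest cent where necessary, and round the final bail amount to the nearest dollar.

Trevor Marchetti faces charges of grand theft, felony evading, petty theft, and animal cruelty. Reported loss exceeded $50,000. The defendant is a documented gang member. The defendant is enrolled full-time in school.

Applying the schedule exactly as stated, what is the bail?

$89180

Base amounts from the schedule: grand theft $18400; felony evading $81100; petty theft $1200; animal cruelty $20800.
Stacking rule: highest base plus 20% of each additional charge. Highest is felony evading at $81100. Additional: $18400 × 20% = $3680; $1200 × 20% = $240; $20800 × 20% = $4160. Combined base = $81100 + $8080 = $89180.
Net percentage adjustment: +35% +5% −40% = +0%. $89180 × 1 = $89180.
$89180 is within the $125000 maximum.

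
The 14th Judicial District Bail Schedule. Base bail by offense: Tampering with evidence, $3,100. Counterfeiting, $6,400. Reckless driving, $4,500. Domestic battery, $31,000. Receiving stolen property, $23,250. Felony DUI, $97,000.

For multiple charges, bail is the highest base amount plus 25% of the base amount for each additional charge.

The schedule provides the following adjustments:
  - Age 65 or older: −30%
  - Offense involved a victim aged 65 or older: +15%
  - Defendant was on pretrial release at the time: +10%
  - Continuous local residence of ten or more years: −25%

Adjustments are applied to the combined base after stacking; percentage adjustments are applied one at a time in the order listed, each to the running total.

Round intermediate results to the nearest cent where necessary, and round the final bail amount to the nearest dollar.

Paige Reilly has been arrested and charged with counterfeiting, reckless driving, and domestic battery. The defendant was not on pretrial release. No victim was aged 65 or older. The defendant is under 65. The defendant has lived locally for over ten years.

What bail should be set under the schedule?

Base amounts from the schedule: counterfeiting $6,400; reckless driving $4,500; domestic battery $31,000.
Stacking rule: highest base plus 25% of each additional charge. Highest is domestic battery at $31,000. Additional: $6,400 × 25% = $1,600; $4,500 × 25% = $1,125. Combined base = $31,000 + $2,725 = $33,725.
Continuous local residence of ten or more years (−25%): $33,725 × 0.75 = $25,293.75.
Rounded to the nearest dollar: $25,294.

$25,294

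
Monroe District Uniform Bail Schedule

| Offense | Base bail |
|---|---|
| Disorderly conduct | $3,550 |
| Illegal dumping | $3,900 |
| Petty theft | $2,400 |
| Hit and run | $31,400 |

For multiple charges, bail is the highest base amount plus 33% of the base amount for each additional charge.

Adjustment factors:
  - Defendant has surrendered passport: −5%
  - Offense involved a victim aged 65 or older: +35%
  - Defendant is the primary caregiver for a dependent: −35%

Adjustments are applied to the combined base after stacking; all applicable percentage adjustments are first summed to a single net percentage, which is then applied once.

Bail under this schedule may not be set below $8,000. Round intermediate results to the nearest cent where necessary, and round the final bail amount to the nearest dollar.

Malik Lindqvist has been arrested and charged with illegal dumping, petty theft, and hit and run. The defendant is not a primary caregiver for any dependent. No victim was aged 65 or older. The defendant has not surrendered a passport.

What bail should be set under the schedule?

Base amounts from the schedule: illegal dumping $3,900; petty theft $2,400; hit and run $31,400.
Stacking rule: highest base plus 33% of each additional charge. Highest is hit and run at $31,400. Additional: $3,900 × 33% = $1,287; $2,400 × 33% = $792. Combined base = $31,400 + $2,079 = $33,479.
No adjustment factors apply to this defendant.
$33,479 is at or above the $8,000 minimum.

$33,479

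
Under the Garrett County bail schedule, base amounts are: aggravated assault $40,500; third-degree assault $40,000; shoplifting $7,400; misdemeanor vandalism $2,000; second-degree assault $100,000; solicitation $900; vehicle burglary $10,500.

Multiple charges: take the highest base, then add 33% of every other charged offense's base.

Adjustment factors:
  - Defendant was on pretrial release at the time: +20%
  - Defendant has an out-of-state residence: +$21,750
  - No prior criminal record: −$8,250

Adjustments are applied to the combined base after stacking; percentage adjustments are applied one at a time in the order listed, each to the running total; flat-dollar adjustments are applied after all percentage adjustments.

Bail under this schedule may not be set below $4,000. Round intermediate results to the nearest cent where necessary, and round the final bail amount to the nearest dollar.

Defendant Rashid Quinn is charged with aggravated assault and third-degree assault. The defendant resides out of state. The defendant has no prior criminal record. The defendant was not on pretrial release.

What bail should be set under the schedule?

Base amounts from the schedule: aggravated assault $40,500; third-degree assault $40,000.
Stacking rule: highest base plus 33% of each additional charge. Highest is aggravated assault at $40,500. Additional: $40,000 × 33% = $13,200. Combined base = $40,500 + $13,200 = $53,700.
Defendant has an out-of-state residence (+$21,750 flat): $53,700 + $21,750 = $75,450.
No prior criminal record (−$8,250 flat): $75,450 − $8,250 = $67,200.
$67,200 is at or above the $4,000 minimum.

$67,200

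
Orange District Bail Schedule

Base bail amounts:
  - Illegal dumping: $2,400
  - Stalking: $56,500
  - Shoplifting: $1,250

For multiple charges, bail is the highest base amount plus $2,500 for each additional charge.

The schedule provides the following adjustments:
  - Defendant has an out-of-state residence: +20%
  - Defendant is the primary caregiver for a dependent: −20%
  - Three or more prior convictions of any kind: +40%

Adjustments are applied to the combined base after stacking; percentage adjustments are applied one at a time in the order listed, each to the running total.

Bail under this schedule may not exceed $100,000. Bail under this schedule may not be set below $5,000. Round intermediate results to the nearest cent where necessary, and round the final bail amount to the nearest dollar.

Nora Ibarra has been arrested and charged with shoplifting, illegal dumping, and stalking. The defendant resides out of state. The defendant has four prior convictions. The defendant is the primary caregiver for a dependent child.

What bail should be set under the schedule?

$82,656

Base amounts from the schedule: shoplifting $1,250; illegal dumping $2,400; stalking $56,500.
Stacking rule: highest base plus $2,500 per additional charge. Highest is stalking at $56,500; 2 additional charges → +$5,000. Combined base = $61,500.
Defendant has an out-of-state residence (+20%): $61,500 × 1.2 = $73,800.
Defendant is the primary caregiver for a dependent (−20%): $73,800 × 0.8 = $59,040.
Three or more prior convictions of any kind (+40%): $59,040 × 1.4 = $82,656.
$82,656 is within the $100,000 maximum.
$82,656 is at or above the $5,000 minimum.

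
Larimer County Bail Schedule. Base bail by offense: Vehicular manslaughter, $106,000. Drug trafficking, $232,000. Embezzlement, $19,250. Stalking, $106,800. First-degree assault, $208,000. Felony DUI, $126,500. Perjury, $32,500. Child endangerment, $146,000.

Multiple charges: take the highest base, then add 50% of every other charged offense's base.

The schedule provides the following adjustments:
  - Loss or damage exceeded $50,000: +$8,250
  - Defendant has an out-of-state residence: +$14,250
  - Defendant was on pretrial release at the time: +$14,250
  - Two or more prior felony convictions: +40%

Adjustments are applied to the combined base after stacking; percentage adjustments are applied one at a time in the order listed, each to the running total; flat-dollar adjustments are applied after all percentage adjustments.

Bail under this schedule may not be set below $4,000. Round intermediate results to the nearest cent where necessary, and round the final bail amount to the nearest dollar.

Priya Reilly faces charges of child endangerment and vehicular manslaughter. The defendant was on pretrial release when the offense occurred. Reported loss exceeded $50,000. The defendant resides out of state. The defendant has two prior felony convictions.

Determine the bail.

$315,350

Base amounts from the schedule: child endangerment $146,000; vehicular manslaughter $106,000.
Stacking rule: highest base plus 50% of each additional charge. Highest is child endangerment at $146,000. Additional: $106,000 × 50% = $53,000. Combined base = $146,000 + $53,000 = $199,000.
Two or more prior felony convictions (+40%): $199,000 × 1.4 = $278,600.
Loss or damage exceeded $50,000 (+$8,250 flat): $278,600 + $8,250 = $286,850.
Defendant has an out-of-state residence (+$14,250 flat): $286,850 + $14,250 = $301,100.
Defendant was on pretrial release at the time (+$14,250 flat): $301,100 + $14,250 = $315,350.
$315,350 is at or above the $4,000 minimum.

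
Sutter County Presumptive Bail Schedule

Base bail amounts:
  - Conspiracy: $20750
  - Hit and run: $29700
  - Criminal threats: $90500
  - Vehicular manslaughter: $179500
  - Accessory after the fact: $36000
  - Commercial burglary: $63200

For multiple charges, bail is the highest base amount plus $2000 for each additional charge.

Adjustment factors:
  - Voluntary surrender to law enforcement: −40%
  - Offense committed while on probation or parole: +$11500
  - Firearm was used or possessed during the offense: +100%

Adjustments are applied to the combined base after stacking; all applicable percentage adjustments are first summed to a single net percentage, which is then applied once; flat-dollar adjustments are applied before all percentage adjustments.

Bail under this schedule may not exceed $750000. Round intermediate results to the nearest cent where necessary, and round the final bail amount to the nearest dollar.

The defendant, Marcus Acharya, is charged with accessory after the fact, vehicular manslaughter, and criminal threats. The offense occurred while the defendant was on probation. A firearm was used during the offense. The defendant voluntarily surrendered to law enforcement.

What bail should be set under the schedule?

$312000

Base amounts from the schedule: accessory after the fact $36000; vehicular manslaughter $179500; criminal threats $90500.
Stacking rule: highest base plus $2000 per additional charge. Highest is vehicular manslaughter at $179500; 2 additional charges → +$4000. Combined base = $183500.
Offense committed while on probation or parole (+$11500 flat): $183500 + $11500 = $195000.
Net percentage adjustment: −40% +100% = +60%. $195000 × 1.6 = $312000.
$312000 is within the $750000 maximum.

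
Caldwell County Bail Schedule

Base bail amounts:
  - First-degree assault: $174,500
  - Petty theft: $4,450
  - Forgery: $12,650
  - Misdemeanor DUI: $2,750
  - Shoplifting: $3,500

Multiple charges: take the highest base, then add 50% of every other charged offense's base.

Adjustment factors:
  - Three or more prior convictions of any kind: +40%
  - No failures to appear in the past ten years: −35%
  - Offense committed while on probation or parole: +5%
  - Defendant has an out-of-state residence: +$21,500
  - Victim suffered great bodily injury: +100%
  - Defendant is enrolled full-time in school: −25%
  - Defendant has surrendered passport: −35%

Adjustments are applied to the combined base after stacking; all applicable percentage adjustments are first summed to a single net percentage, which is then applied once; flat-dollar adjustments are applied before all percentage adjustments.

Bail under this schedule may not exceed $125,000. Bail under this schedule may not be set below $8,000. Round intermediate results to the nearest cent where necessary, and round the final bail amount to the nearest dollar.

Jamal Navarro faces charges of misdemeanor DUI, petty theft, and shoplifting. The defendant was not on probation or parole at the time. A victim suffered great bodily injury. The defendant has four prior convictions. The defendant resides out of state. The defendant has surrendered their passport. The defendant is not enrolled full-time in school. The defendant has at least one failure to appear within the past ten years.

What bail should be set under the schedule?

Base amounts from the schedule: misdemeanor DUI $2,750; petty theft $4,450; shoplifting $3,500.
Stacking rule: highest base plus 50% of each additional charge. Highest is petty theft at $4,450. Additional: $2,750 × 50% = $1,375; $3,500 × 50% = $1,750. Combined base = $4,450 + $3,125 = $7,575.
Defendant has an out-of-state residence (+$21,500 flat): $7,575 + $21,500 = $29,075.
Net percentage adjustment: +40% +100% −35% = +105%. $29,075 × 2.05 = $59,603.75.
$59,603.75 is within the $125,000 maximum.
$59,603.75 is at or above the $8,000 minimum.
Rounded to the nearest dollar: $59,604.

$59,604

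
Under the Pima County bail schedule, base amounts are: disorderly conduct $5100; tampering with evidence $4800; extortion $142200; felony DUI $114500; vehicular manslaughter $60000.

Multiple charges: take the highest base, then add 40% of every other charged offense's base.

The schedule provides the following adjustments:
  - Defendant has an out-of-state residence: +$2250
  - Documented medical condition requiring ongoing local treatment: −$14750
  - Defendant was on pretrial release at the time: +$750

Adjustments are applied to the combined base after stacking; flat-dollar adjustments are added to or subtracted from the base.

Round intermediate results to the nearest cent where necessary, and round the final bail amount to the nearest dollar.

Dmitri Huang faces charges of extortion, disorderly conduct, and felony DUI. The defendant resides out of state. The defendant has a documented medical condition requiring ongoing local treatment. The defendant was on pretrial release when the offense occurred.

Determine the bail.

Base amounts from the schedule: extortion $142200; disorderly conduct $5100; felony DUI $114500.
Stacking rule: highest base plus 40% of each additional charge. Highest is extortion at $142200. Additional: $5100 × 40% = $2040; $114500 × 40% = $45800. Combined base = $142200 + $47840 = $190040.
Defendant has an out-of-state residence (+$2250 flat): $190040 + $2250 = $192290.
Documented medical condition requiring ongoing local treatment (−$14750 flat): $192290 − $14750 = $177540.
Defendant was on pretrial release at the time (+$750 flat): $177540 + $750 = $178290.

$178290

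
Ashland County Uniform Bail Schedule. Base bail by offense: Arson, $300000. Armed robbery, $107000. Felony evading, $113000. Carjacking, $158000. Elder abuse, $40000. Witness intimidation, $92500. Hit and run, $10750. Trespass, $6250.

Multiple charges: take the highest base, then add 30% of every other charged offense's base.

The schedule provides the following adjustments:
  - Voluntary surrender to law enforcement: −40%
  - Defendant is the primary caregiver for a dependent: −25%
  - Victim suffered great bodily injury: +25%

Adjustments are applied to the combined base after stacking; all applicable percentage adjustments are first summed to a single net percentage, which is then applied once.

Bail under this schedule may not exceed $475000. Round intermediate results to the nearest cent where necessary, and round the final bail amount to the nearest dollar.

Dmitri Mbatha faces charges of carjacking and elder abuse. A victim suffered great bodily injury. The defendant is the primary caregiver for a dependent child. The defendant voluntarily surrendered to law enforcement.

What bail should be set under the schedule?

$102000

Base amounts from the schedule: carjacking $158000; elder abuse $40000.
Stacking rule: highest base plus 30% of each additional charge. Highest is carjacking at $158000. Additional: $40000 × 30% = $12000. Combined base = $158000 + $12000 = $170000.
Net percentage adjustment: −40% −25% +25% = −40%. $170000 × 0.6 = $102000.
$102000 is within the $475000 maximum.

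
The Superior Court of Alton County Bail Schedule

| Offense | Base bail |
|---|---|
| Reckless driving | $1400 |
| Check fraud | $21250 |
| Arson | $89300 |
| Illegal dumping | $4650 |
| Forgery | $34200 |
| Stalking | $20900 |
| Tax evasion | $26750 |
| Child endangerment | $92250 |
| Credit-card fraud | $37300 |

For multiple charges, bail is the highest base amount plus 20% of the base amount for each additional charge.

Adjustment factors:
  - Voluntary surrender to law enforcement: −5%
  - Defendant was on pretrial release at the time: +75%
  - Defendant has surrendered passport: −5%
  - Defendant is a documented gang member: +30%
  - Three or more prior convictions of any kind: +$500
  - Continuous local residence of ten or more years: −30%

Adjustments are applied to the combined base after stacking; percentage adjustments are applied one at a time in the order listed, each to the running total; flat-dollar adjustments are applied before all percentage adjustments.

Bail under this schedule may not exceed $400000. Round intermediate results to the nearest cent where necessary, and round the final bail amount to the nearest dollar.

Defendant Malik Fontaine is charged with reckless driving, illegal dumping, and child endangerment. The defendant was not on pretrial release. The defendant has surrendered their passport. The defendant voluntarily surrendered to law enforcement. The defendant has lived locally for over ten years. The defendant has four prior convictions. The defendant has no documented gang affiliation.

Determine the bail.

Base amounts from the schedule: reckless driving $1400; illegal dumping $4650; child endangerment $92250.
Stacking rule: highest base plus 20% of each additional charge. Highest is child endangerment at $92250. Additional: $1400 × 20% = $280; $4650 × 20% = $930. Combined base = $92250 + $1210 = $93460.
Three or more prior convictions of any kind (+$500 flat): $93460 + $500 = $93960.
Voluntary surrender to law enforcement (−5%): $93960 × 0.95 = $89262.
Defendant has surrendered passport (−5%): $89262 × 0.95 = $84798.90.
Continuous local residence of ten or more years (−30%): $84798.90 × 0.7 = $59359.23.
$59359.23 is within the $400000 maximum.
Rounded to the nearest dollar: $59359.

$59359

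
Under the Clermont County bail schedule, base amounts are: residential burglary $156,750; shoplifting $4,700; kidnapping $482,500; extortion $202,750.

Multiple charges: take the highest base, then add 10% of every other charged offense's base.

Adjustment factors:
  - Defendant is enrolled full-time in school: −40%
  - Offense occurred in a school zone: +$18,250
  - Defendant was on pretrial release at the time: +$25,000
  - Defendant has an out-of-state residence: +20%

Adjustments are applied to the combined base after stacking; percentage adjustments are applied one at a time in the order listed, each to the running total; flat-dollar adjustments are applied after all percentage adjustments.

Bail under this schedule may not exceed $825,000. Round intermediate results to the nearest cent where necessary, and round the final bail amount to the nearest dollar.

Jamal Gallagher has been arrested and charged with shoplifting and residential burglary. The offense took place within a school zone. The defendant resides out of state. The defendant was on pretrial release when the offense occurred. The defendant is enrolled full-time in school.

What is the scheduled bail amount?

Base amounts from the schedule: shoplifting $4,700; residential burglary $156,750.
Stacking rule: highest base plus 10% of each additional charge. Highest is residential burglary at $156,750. Additional: $4,700 × 10% = $470. Combined base = $156,750 + $470 = $157,220.
Defendant is enrolled full-time in school (−40%): $157,220 × 0.6 = $94,332.
Defendant has an out-of-state residence (+20%): $94,332 × 1.2 = $113,198.40.
Offense occurred in a school zone (+$18,250 flat): $113,198.40 + $18,250 = $131,448.40.
Defendant was on pretrial release at the time (+$25,000 flat): $131,448.40 + $25,000 = $156,448.40.
$156,448.40 is within the $825,000 maximum.
Rounded to the nearest dollar: $156,448.

$156,448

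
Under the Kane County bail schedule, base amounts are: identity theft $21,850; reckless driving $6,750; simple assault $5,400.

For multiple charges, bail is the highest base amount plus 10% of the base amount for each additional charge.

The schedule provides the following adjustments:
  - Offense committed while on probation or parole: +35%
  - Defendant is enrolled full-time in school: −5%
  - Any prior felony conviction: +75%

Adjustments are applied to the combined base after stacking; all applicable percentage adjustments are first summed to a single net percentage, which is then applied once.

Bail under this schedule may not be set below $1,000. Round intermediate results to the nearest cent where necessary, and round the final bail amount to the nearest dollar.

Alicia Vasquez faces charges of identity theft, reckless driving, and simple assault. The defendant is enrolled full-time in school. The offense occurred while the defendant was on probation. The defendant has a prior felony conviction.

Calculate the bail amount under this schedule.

$47,283

Base amounts from the schedule: identity theft $21,850; reckless driving $6,750; simple assault $5,400.
Stacking rule: highest base plus 10% of each additional charge. Highest is identity theft at $21,850. Additional: $6,750 × 10% = $675; $5,400 × 10% = $540. Combined base = $21,850 + $1,215 = $23,065.
Net percentage adjustment: +35% −5% +75% = +105%. $23,065 × 2.05 = $47,283.25.
$47,283.25 is at or above the $1,000 minimum.
Rounded to the nearest dollar: $47,283.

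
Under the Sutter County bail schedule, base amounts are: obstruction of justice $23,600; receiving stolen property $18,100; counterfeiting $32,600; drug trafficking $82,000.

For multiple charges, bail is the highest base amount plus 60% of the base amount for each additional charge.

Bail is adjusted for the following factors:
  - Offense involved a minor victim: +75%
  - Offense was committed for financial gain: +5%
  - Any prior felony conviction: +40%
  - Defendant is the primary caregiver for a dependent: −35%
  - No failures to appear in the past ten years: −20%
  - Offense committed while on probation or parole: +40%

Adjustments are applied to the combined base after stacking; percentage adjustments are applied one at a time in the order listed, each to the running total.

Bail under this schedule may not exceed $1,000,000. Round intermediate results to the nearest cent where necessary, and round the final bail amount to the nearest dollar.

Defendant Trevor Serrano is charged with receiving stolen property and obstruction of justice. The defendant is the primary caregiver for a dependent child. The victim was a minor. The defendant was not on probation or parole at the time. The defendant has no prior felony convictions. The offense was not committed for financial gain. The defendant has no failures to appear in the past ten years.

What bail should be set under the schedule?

$31,359

Base amounts from the schedule: receiving stolen property $18,100; obstruction of justice $23,600.
Stacking rule: highest base plus 60% of each additional charge. Highest is obstruction of justice at $23,600. Additional: $18,100 × 60% = $10,860. Combined base = $23,600 + $10,860 = $34,460.
Offense involved a minor victim (+75%): $34,460 × 1.75 = $60,305.
Defendant is the primary caregiver for a dependent (−35%): $60,305 × 0.65 = $39,198.25.
No failures to appear in the past ten years (−20%): $39,198.25 × 0.8 = $31,358.60.
$31,358.60 is within the $1,000,000 maximum.
Rounded to the nearest dollar: $31,359.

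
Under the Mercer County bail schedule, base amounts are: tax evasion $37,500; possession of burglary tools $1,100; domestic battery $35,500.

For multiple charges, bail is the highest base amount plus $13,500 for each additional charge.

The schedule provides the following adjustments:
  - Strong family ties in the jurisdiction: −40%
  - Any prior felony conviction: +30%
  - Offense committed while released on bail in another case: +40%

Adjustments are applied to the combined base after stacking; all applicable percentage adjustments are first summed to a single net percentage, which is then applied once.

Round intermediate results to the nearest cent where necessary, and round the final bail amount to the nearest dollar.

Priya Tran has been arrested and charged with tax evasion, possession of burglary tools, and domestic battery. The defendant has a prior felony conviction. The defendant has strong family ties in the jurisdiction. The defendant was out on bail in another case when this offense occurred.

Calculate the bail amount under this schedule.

$83,850

Base amounts from the schedule: tax evasion $37,500; possession of burglary tools $1,100; domestic battery $35,500.
Stacking rule: highest base plus $13,500 per additional charge. Highest is tax evasion at $37,500; 2 additional charges → +$27,000. Combined base = $64,500.
Net percentage adjustment: −40% +30% +40% = +30%. $64,500 × 1.3 = $83,850.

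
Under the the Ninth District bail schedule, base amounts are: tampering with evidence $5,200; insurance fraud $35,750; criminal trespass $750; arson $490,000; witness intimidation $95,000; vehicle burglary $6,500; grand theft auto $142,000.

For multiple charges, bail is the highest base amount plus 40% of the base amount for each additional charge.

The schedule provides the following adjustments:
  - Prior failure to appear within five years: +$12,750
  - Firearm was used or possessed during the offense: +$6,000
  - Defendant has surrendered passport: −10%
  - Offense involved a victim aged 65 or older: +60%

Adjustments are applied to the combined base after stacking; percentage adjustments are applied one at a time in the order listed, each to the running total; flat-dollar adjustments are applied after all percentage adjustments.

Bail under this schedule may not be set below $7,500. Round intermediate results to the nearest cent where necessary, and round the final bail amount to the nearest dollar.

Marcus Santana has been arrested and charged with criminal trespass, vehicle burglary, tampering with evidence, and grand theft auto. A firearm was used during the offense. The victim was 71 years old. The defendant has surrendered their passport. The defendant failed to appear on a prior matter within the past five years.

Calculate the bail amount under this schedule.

$230,401

Base amounts from the schedule: criminal trespass $750; vehicle burglary $6,500; tampering with evidence $5,200; grand theft auto $142,000.
Stacking rule: highest base plus 40% of each additional charge. Highest is grand theft auto at $142,000. Additional: $750 × 40% = $300; $6,500 × 40% = $2,600; $5,200 × 40% = $2,080. Combined base = $142,000 + $4,980 = $146,980.
Defendant has surrendered passport (−10%): $146,980 × 0.9 = $132,282.
Offense involved a victim aged 65 or older (+60%): $132,282 × 1.6 = $211,651.20.
Prior failure to appear within five years (+$12,750 flat): $211,651.20 + $12,750 = $224,401.20.
Firearm was used or possessed during the offense (+$6,000 flat): $224,401.20 + $6,000 = $230,401.20.
$230,401.20 is at or above the $7,500 minimum.
Rounded to the nearest dollar: $230,401.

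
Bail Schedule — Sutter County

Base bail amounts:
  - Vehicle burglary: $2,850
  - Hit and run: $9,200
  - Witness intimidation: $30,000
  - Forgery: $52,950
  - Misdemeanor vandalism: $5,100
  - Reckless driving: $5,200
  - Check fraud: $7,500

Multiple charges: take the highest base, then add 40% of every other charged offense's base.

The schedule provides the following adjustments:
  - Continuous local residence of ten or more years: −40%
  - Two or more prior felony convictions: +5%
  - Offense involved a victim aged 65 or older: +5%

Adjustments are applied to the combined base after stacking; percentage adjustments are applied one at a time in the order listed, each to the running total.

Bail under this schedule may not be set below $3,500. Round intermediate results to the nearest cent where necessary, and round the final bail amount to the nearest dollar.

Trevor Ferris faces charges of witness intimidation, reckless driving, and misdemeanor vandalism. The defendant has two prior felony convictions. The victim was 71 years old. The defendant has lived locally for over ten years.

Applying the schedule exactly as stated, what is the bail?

Base amounts from the schedule: witness intimidation $30,000; reckless driving $5,200; misdemeanor vandalism $5,100.
Stacking rule: highest base plus 40% of each additional charge. Highest is witness intimidation at $30,000. Additional: $5,200 × 40% = $2,080; $5,100 × 40% = $2,040. Combined base = $30,000 + $4,120 = $34,120.
Continuous local residence of ten or more years (−40%): $34,120 × 0.6 = $20,472.
Two or more prior felony convictions (+5%): $20,472 × 1.05 = $21,495.60.
Offense involved a victim aged 65 or older (+5%): $21,495.60 × 1.05 = $22,570.38.
$22,570.38 is at or above the $3,500 minimum.
Rounded to the nearest dollar: $22,570.

$22,570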